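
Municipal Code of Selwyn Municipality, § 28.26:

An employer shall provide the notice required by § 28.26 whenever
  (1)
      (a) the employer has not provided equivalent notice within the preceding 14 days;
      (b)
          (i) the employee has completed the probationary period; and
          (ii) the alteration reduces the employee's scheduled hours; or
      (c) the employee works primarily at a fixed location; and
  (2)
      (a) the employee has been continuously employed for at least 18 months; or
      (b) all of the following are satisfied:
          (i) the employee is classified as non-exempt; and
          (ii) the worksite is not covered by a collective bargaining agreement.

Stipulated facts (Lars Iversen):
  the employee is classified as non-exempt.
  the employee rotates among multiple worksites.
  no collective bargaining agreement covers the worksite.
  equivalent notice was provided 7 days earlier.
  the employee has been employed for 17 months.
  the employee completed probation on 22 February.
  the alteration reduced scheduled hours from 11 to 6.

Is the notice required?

Yes — required.

(a) no recent notice — not met.
(i) past probation — holds.
(ii) hours reduced — holds.
(b): T AND T → true.
(c) fixed location — fails.
(1): F OR T OR F → true.
(a) tenure ≥ 18 mo. — not satisfied.
(i) non-exempt — holds.
(ii) no CBA — holds.
So (b) is satisfied (T AND T).
(2) = F OR T = true.
Overall = T AND T = true.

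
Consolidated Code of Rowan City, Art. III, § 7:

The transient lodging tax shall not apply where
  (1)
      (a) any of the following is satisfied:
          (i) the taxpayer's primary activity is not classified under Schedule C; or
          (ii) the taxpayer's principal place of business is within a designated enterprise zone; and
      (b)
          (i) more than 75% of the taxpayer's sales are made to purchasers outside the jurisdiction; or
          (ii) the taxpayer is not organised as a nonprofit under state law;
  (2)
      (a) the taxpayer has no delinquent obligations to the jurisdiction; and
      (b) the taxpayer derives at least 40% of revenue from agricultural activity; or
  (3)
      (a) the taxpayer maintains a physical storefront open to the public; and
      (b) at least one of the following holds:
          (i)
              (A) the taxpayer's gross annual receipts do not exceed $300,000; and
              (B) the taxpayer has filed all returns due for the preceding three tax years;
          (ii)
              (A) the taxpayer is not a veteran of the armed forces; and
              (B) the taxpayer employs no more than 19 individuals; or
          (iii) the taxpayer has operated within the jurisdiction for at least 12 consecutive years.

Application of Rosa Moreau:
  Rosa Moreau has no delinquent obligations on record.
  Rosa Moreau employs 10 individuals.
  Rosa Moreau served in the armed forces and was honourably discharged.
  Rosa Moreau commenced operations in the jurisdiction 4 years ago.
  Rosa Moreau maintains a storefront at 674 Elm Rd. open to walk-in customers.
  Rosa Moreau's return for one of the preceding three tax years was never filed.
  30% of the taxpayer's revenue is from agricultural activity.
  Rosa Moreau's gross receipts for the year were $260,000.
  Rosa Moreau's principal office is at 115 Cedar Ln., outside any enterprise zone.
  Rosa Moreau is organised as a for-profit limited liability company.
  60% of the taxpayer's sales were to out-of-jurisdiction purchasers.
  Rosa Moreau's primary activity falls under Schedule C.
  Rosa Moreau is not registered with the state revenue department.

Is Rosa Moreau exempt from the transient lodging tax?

(i) not (Schedule C activity) — not met.
(ii) in enterprise zone — not satisfied.
(a) = F OR F = false.
(i) >75% out-of-jur. sales — not satisfied.
(ii) not (nonprofit) — holds.
So (b) is satisfied (F OR T).
So (1) is not satisfied (F AND T).
(a) no delinquency — satisfied.
(b) ≥40% agricultural — not met.
(2): T AND F → false.
(a) has storefront — met.
(A) receipts ≤ $300,000 — holds.
(B) returns current — not met.
(i): T AND F → false.
(A) not (veteran) — not satisfied.
(B) ≤ 19 employees — holds.
(ii): F AND T → false.
(iii) ≥ 12 yrs in jurisdiction — fails.
So (b) is not satisfied (F OR F OR F).
(3): T AND F → false.
Overall: F OR F OR F → false.

No — not exempt.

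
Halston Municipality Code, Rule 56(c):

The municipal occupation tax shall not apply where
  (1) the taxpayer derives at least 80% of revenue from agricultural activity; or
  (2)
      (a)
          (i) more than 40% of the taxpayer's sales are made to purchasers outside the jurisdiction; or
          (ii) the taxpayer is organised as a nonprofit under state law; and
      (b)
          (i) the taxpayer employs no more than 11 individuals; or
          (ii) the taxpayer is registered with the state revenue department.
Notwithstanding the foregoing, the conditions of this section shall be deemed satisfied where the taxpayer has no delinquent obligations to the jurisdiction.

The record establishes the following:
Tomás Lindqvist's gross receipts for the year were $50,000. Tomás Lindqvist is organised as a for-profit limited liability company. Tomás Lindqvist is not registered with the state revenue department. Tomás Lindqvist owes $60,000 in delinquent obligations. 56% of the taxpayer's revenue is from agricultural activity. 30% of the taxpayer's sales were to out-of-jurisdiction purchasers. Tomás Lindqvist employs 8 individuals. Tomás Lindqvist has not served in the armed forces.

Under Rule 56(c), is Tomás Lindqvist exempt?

(1) ≥80% agricultural — not met.
(i) >40% out-of-jur. sales — not satisfied.
(ii) nonprofit — fails.
(a): F OR F → false.
(i) ≤ 11 employees — met.
(ii) state-registered — not met.
So (b) is satisfied (T OR F).
(2) = F AND T = false.
Overall: F OR F → false.
Exception (no delinquency) — not satisfied.
Result: main false OR exception false → false.

No — not exempt.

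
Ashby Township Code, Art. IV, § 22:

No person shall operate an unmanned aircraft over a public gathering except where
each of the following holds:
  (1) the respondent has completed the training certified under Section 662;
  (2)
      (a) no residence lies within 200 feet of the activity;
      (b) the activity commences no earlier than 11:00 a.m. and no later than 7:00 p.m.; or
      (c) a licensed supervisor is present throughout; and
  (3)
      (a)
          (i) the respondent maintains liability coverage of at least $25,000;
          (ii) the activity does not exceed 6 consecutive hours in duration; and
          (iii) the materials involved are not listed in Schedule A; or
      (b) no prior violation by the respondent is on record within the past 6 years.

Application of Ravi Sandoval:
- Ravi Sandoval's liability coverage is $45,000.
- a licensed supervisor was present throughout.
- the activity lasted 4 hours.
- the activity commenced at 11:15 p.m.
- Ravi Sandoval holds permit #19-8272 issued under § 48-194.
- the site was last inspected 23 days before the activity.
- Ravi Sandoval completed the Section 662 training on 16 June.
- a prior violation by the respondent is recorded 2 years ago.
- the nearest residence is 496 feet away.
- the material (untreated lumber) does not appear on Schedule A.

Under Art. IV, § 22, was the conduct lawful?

Yes — lawful.

(1) training certified — met.
(a) no residence in 200 ft — met.
(b) start within hours — not met.
(c) supervisor present — met.
So (2) is satisfied (T OR F OR T).
(i) coverage ≥ $25,000 — met.
(ii) ≤ 6 hrs duration — met.
(iii) not (Schedule A material) — holds.
(a): T AND T AND T → true.
(b) no prior violation — not met.
(3): T OR F → true.
So Overall is satisfied (T AND T AND T).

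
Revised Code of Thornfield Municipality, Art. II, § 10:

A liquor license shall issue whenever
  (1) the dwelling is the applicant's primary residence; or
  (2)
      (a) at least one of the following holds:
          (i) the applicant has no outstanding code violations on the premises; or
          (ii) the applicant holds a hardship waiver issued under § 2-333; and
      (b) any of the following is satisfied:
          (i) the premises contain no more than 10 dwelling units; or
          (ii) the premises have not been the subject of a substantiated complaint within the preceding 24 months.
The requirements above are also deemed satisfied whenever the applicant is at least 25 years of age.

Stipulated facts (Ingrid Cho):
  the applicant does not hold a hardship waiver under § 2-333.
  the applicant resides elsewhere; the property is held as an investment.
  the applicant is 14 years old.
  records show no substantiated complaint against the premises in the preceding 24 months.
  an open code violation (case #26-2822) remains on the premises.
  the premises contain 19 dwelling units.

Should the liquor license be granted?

No — denied.

(1) primary residence — fails.
(i) no code violations — fails.
(ii) hardship waiver — not satisfied.
(a) = F OR F = false.
(i) ≤ 10 units — fails.
(ii) no complaint in 24 mo. — satisfied.
(b): F OR T → true.
(2): F AND T → false.
So Overall is not satisfied (F OR F).
Exception (age ≥ 25) — not satisfied.
Result: main false OR exception false → false.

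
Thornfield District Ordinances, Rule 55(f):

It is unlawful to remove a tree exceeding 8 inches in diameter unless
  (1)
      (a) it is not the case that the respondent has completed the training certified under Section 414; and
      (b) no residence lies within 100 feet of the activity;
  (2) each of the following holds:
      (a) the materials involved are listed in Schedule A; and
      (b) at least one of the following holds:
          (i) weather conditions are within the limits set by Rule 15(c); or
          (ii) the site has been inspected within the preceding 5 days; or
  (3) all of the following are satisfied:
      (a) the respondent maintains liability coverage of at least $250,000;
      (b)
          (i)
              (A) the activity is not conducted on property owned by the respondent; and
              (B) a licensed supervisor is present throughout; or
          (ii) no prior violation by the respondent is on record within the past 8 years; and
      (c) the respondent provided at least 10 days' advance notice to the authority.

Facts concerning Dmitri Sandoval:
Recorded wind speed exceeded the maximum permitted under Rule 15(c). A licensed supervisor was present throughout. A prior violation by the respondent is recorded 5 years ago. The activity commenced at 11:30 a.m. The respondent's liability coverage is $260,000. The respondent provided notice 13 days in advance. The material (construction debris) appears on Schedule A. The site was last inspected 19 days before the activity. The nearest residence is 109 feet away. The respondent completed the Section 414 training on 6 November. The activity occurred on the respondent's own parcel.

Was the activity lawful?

(a) not (training certified) — not satisfied.
(b) no residence in 100 ft — holds.
(1): F AND T → false.
(a) Schedule A material — holds.
(i) weather ok — not satisfied.
(ii) site inspected — not satisfied.
(b) = F OR F = false.
(2) = T AND F = false.
(a) coverage ≥ $250,000 — holds.
(A) not (own property) — not met.
(B) supervisor present — satisfied.
(i): F AND T → false.
(ii) no prior violation — fails.
So (b) is not satisfied (F OR F).
(c) ≥10 days' notice — met.
(3): T AND F AND T → false.
So Overall is not satisfied (F OR F OR F).

No — unlawful.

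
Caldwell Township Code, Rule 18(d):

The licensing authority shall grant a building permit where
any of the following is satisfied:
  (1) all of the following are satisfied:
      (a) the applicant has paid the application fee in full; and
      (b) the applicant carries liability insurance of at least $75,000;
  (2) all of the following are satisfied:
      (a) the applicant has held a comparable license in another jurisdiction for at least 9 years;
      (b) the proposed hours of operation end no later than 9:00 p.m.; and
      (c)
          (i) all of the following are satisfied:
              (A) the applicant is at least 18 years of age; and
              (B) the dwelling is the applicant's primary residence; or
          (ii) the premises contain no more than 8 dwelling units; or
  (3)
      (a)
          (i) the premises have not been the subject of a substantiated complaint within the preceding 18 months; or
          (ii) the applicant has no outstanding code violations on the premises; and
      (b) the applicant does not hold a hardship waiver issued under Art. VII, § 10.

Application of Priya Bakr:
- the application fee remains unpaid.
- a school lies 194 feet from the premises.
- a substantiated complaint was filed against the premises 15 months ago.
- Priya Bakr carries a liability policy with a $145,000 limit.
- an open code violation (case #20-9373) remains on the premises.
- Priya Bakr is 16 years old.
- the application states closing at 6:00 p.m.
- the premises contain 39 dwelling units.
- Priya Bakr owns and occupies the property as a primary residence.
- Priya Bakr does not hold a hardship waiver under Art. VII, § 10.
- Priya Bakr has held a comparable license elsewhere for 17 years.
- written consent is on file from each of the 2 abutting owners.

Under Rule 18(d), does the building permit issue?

(a) fee paid — fails.
(b) insurance ≥ $75,000 — met.
(1): F AND T → false.
(a) prior license ≥ 9 yr — met.
(b) closes by 9 p.m. — holds.
(A) age ≥ 18 — fails.
(B) primary residence — satisfied.
So (i) is not satisfied (F AND T).
(ii) ≤ 8 units — not satisfied.
(c): F OR F → false.
So (2) is not satisfied (T AND T AND F).
(i) no complaint in 18 mo. — not met.
(ii) no code violations — fails.
So (a) is not satisfied (F OR F).
(b) not (hardship waiver) — holds.
(3): F AND T → false.
Overall: F OR F OR F → false.

No — denied.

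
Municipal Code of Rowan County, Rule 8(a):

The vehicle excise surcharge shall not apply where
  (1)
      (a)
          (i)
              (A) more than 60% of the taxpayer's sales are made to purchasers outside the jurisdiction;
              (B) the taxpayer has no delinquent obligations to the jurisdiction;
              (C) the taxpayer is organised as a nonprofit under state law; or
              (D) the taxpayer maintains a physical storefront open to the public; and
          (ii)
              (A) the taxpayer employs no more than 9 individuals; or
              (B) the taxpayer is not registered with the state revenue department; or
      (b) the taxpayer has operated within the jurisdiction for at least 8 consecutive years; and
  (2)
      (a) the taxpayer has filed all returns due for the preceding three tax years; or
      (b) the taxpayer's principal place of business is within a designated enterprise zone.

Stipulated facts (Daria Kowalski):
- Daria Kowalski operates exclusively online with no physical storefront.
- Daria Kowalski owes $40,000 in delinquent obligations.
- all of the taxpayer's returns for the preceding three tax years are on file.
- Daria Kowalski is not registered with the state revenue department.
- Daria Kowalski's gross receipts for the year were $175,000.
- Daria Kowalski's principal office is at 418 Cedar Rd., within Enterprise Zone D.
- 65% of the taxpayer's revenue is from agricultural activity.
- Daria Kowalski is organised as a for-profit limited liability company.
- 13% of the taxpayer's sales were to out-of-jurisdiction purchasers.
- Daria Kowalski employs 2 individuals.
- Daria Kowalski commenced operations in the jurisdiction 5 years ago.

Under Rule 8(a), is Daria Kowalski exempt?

(A) >60% out-of-jur. sales — not met.
(B) no delinquency — not satisfied.
(C) nonprofit — fails.
(D) has storefront — fails.
(i) = F OR F OR F OR F = false.
(A) ≤ 9 employees — met.
(B) not (state-registered) — met.
(ii) = T OR T = true.
(a): F AND T → false.
(b) ≥ 8 yrs in jurisdiction — fails.
(1): F OR F → false.
(a) returns current — satisfied.
(b) in enterprise zone — satisfied.
(2): T OR T → true.
Overall = F AND T = false.

No — not exempt.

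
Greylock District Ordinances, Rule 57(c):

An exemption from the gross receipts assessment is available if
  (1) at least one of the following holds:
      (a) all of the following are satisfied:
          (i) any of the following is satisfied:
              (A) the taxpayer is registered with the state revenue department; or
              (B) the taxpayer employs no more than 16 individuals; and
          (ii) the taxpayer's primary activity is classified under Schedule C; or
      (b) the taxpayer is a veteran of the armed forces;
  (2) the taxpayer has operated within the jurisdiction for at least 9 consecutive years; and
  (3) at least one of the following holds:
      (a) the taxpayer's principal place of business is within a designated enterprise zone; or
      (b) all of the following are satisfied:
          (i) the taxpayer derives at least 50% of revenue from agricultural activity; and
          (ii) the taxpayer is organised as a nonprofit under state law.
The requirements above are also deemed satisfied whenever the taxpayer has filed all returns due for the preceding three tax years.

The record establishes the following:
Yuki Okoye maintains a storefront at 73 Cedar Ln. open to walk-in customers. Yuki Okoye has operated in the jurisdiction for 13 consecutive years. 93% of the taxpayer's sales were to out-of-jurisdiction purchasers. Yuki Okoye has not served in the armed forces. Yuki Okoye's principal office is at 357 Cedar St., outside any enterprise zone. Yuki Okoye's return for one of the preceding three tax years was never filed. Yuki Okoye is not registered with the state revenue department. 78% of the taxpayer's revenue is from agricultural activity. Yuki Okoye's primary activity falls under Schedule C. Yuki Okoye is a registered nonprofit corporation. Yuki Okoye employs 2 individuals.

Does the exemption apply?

Yes — exempt.

(A) state-registered — not met.
(B) ≤ 16 employees — met.
(i) = F OR T = true.
(ii) Schedule C activity — holds.
So (a) is satisfied (T AND T).
(b) veteran — not satisfied.
(1): T OR F → true.
(2) ≥ 9 yrs in jurisdiction — satisfied.
(a) in enterprise zone — fails.
(i) ≥50% agricultural — met.
(ii) nonprofit — holds.
So (b) is satisfied (T AND T).
So (3) is satisfied (F OR T).
So Overall is satisfied (T AND T AND T).
Exception (returns current) — not satisfied.
Result: main true OR exception false → true.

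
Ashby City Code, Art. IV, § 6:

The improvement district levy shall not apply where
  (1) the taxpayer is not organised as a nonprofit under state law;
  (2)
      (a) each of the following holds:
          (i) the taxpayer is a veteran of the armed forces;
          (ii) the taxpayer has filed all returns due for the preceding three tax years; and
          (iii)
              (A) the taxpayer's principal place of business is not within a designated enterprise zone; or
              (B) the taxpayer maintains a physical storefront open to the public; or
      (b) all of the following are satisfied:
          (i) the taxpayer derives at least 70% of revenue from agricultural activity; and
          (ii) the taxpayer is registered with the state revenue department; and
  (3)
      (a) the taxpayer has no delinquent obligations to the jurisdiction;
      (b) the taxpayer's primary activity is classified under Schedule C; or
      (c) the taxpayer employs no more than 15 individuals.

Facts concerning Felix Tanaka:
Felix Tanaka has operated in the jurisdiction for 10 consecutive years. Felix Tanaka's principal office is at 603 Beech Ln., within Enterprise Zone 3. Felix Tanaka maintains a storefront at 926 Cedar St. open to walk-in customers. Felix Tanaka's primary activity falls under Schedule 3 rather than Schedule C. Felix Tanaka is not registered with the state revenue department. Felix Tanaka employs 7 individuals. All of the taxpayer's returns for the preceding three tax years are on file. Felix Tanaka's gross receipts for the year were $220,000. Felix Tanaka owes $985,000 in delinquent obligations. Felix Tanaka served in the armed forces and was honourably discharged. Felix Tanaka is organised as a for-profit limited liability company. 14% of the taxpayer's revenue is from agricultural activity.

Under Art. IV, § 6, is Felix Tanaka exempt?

(1) not (nonprofit) — holds.
(i) veteran — satisfied.
(ii) returns current — met.
(A) not (in enterprise zone) — fails.
(B) has storefront — satisfied.
(iii) = F OR T = true.
So (a) is satisfied (T AND T AND T).
(i) ≥70% agricultural — not met.
(ii) state-registered — not met.
So (b) is not satisfied (F AND F).
(2): T OR F → true.
(a) no delinquency — fails.
(b) Schedule C activity — not satisfied.
(c) ≤ 15 employees — satisfied.
So (3) is satisfied (F OR F OR T).
Overall = T AND T AND T = true.

Yes — exempt.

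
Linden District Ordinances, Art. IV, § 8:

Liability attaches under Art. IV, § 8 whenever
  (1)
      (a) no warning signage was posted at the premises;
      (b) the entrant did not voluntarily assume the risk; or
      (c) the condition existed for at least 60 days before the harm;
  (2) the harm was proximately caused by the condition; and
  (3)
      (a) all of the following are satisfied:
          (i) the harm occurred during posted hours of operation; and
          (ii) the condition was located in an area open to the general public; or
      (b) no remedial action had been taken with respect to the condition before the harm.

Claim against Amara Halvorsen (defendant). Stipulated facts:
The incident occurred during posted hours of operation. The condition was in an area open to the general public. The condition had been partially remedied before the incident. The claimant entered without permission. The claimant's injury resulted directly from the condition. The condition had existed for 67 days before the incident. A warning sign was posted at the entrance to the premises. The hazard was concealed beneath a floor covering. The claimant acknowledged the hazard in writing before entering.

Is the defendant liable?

Yes — liable.

(a) no signage posted — not met.
(b) no assumed risk — fails.
(c) condition ≥60 days old — holds.
(1) = F OR F OR T = true.
(2) proximate cause — holds.
(i) during posted hours — met.
(ii) public area — satisfied.
(a) = T AND T = true.
(b) no remedial action — not met.
(3): T OR F → true.
Overall = T AND T AND T = true.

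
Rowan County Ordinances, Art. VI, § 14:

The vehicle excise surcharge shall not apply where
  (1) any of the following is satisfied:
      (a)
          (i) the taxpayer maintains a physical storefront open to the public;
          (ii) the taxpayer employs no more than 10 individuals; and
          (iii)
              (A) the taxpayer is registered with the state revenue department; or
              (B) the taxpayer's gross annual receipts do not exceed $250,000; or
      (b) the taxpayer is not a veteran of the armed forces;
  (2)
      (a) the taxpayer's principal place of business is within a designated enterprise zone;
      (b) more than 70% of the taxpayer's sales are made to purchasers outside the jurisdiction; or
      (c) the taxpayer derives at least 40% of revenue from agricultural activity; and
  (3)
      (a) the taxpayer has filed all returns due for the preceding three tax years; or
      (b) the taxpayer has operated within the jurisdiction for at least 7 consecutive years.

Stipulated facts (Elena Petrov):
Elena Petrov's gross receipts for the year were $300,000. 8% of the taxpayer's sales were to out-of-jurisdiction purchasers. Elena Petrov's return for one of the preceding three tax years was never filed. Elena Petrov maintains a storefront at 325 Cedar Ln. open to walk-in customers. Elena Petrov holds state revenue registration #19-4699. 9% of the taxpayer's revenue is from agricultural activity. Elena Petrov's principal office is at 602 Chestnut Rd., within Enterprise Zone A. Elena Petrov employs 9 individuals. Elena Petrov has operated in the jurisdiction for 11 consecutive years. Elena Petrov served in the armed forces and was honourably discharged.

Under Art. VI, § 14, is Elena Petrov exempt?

Yes — exempt.

(i) has storefront — met.
(ii) ≤ 10 employees — satisfied.
(A) state-registered — met.
(B) receipts ≤ $250,000 — fails.
So (iii) is satisfied (T OR F).
(a): T AND T AND T → true.
(b) not (veteran) — fails.
(1) = T OR F = true.
(a) in enterprise zone — met.
(b) >70% out-of-jur. sales — not satisfied.
(c) ≥40% agricultural — fails.
So (2) is satisfied (T OR F OR F).
(a) returns current — not satisfied.
(b) ≥ 7 yrs in jurisdiction — holds.
(3): F OR T → true.
So Overall is satisfied (T AND T AND T).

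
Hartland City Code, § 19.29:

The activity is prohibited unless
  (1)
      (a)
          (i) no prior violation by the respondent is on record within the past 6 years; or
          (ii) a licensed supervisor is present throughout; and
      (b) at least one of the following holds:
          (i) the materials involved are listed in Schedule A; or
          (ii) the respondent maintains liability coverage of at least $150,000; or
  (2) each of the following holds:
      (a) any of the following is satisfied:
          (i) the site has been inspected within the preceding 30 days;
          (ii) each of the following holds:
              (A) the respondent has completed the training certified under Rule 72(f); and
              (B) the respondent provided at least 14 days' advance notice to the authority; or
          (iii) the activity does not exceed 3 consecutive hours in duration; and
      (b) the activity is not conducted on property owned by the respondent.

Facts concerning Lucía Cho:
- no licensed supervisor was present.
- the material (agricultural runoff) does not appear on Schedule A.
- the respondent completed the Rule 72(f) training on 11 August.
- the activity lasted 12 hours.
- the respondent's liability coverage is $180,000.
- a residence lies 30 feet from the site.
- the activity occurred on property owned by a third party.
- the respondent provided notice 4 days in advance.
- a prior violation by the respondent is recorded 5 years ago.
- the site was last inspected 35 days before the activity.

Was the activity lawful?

No — unlawful.

(i) no prior violation — not met.
(ii) supervisor present — not met.
(a) = F OR F = false.
(i) Schedule A material — not satisfied.
(ii) coverage ≥ $150,000 — holds.
(b): F OR T → true.
(1) = F AND T = false.
(i) site inspected — fails.
(A) training certified — met.
(B) ≥14 days' notice — fails.
(ii) = T AND F = false.
(iii) ≤ 3 hrs duration — not satisfied.
So (a) is not satisfied (F OR F OR F).
(b) not (own property) — satisfied.
(2) = F AND T = false.
Overall: F OR F → false.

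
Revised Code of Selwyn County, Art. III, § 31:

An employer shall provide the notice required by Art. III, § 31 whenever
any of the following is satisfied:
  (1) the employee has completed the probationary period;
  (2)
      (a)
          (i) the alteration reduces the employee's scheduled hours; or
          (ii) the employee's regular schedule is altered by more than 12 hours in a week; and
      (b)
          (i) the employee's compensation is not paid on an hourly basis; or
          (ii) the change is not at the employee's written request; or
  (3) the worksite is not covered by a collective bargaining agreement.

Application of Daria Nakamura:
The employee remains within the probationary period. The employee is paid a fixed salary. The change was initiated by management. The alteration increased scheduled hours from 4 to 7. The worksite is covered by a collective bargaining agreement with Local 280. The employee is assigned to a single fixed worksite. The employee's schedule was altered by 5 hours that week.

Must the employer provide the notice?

No — not required.

(1) past probation — not met.
(i) hours reduced — not met.
(ii) schedule shift > 12h — not satisfied.
(a) = F OR F = false.
(i) not (hourly-paid) — met.
(ii) not employee-requested — met.
(b) = T OR T = true.
(2): F AND T → false.
(3) no CBA — not met.
Overall: F OR F OR F → false.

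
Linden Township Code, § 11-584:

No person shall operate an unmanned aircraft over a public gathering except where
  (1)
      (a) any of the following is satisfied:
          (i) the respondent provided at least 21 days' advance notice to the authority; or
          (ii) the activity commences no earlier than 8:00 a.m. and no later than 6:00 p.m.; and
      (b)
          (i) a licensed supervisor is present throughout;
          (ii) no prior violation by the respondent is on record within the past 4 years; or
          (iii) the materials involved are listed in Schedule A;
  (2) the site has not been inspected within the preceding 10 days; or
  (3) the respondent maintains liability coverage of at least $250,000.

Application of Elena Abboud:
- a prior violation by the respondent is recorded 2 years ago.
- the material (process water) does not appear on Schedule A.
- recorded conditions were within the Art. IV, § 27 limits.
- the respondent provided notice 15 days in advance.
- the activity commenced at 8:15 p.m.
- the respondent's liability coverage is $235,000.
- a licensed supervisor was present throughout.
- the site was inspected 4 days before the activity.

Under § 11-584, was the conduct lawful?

No — unlawful.

(i) ≥21 days' notice — fails.
(ii) start within hours — fails.
(a): F OR F → false.
(i) supervisor present — met.
(ii) no prior violation — fails.
(iii) Schedule A material — not satisfied.
(b) = T OR F OR F = true.
(1): F AND T → false.
(2) not (site inspected) — not satisfied.
(3) coverage ≥ $250,000 — fails.
Overall: F OR F OR F → false.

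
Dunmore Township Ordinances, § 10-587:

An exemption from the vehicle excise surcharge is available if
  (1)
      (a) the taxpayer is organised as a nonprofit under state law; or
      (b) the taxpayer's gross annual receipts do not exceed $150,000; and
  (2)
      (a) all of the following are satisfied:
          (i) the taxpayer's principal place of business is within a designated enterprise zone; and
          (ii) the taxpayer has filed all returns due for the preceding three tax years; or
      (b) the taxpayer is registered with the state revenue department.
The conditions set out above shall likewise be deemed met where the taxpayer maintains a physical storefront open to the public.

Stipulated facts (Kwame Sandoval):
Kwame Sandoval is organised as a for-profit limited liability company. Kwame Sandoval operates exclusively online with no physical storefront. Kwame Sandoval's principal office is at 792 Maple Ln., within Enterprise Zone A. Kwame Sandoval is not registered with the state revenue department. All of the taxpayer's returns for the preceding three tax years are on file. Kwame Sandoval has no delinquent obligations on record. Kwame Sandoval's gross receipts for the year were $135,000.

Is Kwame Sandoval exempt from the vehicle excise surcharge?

Yes — exempt.

(a) nonprofit — fails.
(b) receipts ≤ $150,000 — met.
(1) = F OR T = true.
(i) in enterprise zone — met.
(ii) returns current — satisfied.
So (a) is satisfied (T AND T).
(b) state-registered — not satisfied.
(2) = T OR F = true.
Overall = T AND T = true.
Exception (has storefront) — not satisfied.
Result: main true OR exception false → true.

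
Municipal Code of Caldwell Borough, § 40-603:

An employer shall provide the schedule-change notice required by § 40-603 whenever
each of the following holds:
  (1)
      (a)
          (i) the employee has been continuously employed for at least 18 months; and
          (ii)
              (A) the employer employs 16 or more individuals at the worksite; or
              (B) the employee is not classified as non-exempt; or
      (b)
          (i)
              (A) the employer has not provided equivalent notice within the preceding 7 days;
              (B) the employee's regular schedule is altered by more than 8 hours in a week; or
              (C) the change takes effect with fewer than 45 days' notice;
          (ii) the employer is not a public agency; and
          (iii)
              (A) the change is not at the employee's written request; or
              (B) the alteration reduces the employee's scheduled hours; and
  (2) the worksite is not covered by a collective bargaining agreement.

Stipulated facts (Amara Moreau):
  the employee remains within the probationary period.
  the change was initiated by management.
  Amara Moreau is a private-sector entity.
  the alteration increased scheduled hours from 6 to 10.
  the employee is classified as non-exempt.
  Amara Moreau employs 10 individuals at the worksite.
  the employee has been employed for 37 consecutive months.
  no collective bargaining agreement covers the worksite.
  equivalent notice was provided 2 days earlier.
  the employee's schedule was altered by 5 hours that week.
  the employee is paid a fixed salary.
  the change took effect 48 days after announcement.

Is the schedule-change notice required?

(i) tenure ≥ 18 mo. — met.
(A) ≥ 16 at site — fails.
(B) not (non-exempt) — not satisfied.
(ii) = F OR F = false.
(a): T AND F → false.
(A) no recent notice — fails.
(B) schedule shift > 8h — not satisfied.
(C) < 45 days' notice — not satisfied.
(i) = F OR F OR F = false.
(ii) not (public agency) — holds.
(A) not employee-requested — met.
(B) hours reduced — not met.
So (iii) is satisfied (T OR F).
So (b) is not satisfied (F AND T AND T).
(1) = F OR F = false.
(2) no CBA — met.
So Overall is not satisfied (F AND T).

No — not required.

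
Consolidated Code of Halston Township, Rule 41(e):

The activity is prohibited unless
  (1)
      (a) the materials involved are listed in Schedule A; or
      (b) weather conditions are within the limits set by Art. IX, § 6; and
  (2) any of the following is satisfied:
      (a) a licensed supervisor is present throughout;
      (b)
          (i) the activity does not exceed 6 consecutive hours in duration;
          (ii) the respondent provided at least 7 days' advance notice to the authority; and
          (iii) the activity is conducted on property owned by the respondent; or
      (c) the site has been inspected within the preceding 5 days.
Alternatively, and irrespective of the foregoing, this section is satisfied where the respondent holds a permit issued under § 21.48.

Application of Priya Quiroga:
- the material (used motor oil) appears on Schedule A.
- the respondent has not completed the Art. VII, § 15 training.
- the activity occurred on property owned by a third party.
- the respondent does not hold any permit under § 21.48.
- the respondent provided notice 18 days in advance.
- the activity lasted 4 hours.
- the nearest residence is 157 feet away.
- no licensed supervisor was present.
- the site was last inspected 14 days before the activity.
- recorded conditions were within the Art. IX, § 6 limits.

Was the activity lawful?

(a) Schedule A material — met.
(b) weather ok — met.
(1): T OR T → true.
(a) supervisor present — not satisfied.
(i) ≤ 6 hrs duration — met.
(ii) ≥7 days' notice — met.
(iii) own property — not satisfied.
So (b) is not satisfied (T AND T AND F).
(c) site inspected — not met.
So (2) is not satisfied (F OR F OR F).
So Overall is not satisfied (T AND F).
Exception (holds permit) — not satisfied.
Result: main false OR exception false → false.

No — unlawful.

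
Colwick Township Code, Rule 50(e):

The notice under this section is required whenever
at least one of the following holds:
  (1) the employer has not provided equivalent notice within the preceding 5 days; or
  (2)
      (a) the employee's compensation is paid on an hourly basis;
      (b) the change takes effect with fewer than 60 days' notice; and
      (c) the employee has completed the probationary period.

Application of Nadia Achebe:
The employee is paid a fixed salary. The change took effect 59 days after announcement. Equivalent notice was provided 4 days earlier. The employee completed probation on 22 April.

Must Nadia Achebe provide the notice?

(1) no recent notice — fails.
(a) hourly-paid — fails.
(b) < 60 days' notice — holds.
(c) past probation — met.
(2) = F AND T AND T = false.
Overall: F OR F → false.

No — not required.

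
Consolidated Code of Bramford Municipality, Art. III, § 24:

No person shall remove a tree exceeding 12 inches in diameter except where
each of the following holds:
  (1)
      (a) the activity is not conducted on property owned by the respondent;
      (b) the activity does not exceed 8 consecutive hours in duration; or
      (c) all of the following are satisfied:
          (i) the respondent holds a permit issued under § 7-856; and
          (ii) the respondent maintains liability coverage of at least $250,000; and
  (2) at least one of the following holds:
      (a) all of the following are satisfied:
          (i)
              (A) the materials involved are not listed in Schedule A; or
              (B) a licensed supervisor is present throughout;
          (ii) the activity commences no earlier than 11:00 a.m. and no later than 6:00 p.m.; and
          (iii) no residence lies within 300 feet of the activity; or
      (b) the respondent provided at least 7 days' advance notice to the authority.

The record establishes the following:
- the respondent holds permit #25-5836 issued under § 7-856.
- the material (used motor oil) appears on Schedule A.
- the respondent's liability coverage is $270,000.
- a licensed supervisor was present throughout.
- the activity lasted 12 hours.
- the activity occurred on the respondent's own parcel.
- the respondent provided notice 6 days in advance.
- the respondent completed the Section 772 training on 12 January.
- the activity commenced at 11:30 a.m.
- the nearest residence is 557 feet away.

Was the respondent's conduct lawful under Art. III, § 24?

Yes — lawful.

(a) not (own property) — not satisfied.
(b) ≤ 8 hrs duration — not satisfied.
(i) holds permit — met.
(ii) coverage ≥ $250,000 — satisfied.
(c): T AND T → true.
(1): F OR F OR T → true.
(A) not (Schedule A material) — not satisfied.
(B) supervisor present — holds.
(i): F OR T → true.
(ii) start within hours — satisfied.
(iii) no residence in 300 ft — holds.
So (a) is satisfied (T AND T AND T).
(b) ≥7 days' notice — fails.
(2): T OR F → true.
Overall = T AND T = true.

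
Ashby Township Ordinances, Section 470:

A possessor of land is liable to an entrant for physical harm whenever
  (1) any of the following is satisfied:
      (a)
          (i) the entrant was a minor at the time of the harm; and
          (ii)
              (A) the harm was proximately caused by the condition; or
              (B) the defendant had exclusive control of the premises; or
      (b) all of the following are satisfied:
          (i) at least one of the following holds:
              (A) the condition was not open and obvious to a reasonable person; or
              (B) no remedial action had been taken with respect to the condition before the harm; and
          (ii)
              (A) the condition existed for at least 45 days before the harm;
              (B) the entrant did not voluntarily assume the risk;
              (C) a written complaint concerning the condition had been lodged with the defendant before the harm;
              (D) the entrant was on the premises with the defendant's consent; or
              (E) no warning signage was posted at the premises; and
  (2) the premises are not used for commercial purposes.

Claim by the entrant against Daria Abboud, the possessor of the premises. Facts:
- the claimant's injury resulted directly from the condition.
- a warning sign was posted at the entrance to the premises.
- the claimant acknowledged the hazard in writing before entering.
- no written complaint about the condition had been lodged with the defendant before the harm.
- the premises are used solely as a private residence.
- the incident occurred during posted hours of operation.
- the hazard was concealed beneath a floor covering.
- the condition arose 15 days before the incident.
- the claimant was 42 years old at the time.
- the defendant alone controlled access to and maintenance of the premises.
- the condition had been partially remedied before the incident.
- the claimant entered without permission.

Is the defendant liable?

(i) entrant a minor — not met.
(A) proximate cause — holds.
(B) exclusive control — met.
(ii) = T OR T = true.
So (a) is not satisfied (F AND T).
(A) not open/obvious — met.
(B) no remedial action — not met.
(i) = T OR F = true.
(A) condition ≥45 days old — fails.
(B) no assumed risk — not satisfied.
(C) complaint lodged — not met.
(D) consent to enter — not satisfied.
(E) no signage posted — not satisfied.
(ii) = F OR F OR F OR F OR F = false.
(b): T AND F → false.
(1) = F OR F = false.
(2) not (commercial use) — holds.
So Overall is not satisfied (F AND T).

No — not liable.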